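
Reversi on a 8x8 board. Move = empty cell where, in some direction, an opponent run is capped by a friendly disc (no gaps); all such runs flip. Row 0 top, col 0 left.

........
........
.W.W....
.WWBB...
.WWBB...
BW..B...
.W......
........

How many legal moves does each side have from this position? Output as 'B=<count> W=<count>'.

-- B to move --
(1,0): flips 2 -> legal
(1,1): no bracket -> illegal
(1,2): flips 1 -> legal
(1,3): flips 1 -> legal
(1,4): flips 3 -> legal
(2,0): no bracket -> illegal
(2,2): no bracket -> illegal
(2,4): no bracket -> illegal
(3,0): flips 2 -> legal
(4,0): flips 2 -> legal
(5,2): flips 1 -> legal
(5,3): no bracket -> illegal
(6,0): flips 2 -> legal
(6,2): no bracket -> illegal
(7,0): no bracket -> illegal
(7,1): no bracket -> illegal
(7,2): flips 1 -> legal
B mobility = 9
-- W to move --
(2,2): no bracket -> illegal
(2,4): flips 1 -> legal
(2,5): no bracket -> illegal
(3,5): flips 2 -> legal
(4,0): no bracket -> illegal
(4,5): flips 3 -> legal
(5,2): no bracket -> illegal
(5,3): flips 2 -> legal
(5,5): no bracket -> illegal
(6,0): no bracket -> illegal
(6,3): no bracket -> illegal
(6,4): no bracket -> illegal
(6,5): flips 2 -> legal
W mobility = 5

Answer: B=9 W=5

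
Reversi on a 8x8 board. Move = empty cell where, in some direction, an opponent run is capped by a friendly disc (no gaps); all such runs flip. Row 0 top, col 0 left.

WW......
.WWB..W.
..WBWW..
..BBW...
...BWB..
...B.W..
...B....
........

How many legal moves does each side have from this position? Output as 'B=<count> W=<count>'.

Answer: B=10 W=10

Derivation:
-- B to move --
(0,2): flips 2 -> legal
(0,3): no bracket -> illegal
(0,5): no bracket -> illegal
(0,6): no bracket -> illegal
(0,7): flips 3 -> legal
(1,0): flips 2 -> legal
(1,4): no bracket -> illegal
(1,5): flips 1 -> legal
(1,7): no bracket -> illegal
(2,0): no bracket -> illegal
(2,1): flips 1 -> legal
(2,6): flips 2 -> legal
(2,7): no bracket -> illegal
(3,1): flips 1 -> legal
(3,5): flips 3 -> legal
(3,6): no bracket -> illegal
(4,6): no bracket -> illegal
(5,4): no bracket -> illegal
(5,6): no bracket -> illegal
(6,4): no bracket -> illegal
(6,5): flips 1 -> legal
(6,6): flips 2 -> legal
B mobility = 10
-- W to move --
(0,2): flips 1 -> legal
(0,3): no bracket -> illegal
(0,4): flips 1 -> legal
(1,4): flips 1 -> legal
(2,1): no bracket -> illegal
(3,1): flips 2 -> legal
(3,5): flips 1 -> legal
(3,6): no bracket -> illegal
(4,1): no bracket -> illegal
(4,2): flips 3 -> legal
(4,6): flips 1 -> legal
(5,2): flips 1 -> legal
(5,4): no bracket -> illegal
(5,6): flips 1 -> legal
(6,2): flips 1 -> legal
(6,4): no bracket -> illegal
(7,2): no bracket -> illegal
(7,3): no bracket -> illegal
(7,4): no bracket -> illegal
W mobility = 10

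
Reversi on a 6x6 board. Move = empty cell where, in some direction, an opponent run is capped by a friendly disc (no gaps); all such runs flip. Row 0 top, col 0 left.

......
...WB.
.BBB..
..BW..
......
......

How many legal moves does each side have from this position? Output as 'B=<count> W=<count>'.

-- B to move --
(0,2): no bracket -> illegal
(0,3): flips 1 -> legal
(0,4): flips 1 -> legal
(1,2): flips 1 -> legal
(2,4): no bracket -> illegal
(3,4): flips 1 -> legal
(4,2): no bracket -> illegal
(4,3): flips 1 -> legal
(4,4): flips 1 -> legal
B mobility = 6
-- W to move --
(0,3): no bracket -> illegal
(0,4): no bracket -> illegal
(0,5): no bracket -> illegal
(1,0): no bracket -> illegal
(1,1): flips 1 -> legal
(1,2): no bracket -> illegal
(1,5): flips 1 -> legal
(2,0): no bracket -> illegal
(2,4): no bracket -> illegal
(2,5): no bracket -> illegal
(3,0): no bracket -> illegal
(3,1): flips 2 -> legal
(3,4): no bracket -> illegal
(4,1): no bracket -> illegal
(4,2): no bracket -> illegal
(4,3): no bracket -> illegal
W mobility = 3

Answer: B=6 W=3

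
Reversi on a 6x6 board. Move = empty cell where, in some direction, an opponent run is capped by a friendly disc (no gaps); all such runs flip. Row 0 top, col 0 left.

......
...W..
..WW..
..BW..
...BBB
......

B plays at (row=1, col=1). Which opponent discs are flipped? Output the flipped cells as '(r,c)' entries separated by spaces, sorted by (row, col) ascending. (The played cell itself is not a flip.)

Dir NW: first cell '.' (not opp) -> no flip
Dir N: first cell '.' (not opp) -> no flip
Dir NE: first cell '.' (not opp) -> no flip
Dir W: first cell '.' (not opp) -> no flip
Dir E: first cell '.' (not opp) -> no flip
Dir SW: first cell '.' (not opp) -> no flip
Dir S: first cell '.' (not opp) -> no flip
Dir SE: opp run (2,2) (3,3) capped by B -> flip

Answer: (2,2) (3,3)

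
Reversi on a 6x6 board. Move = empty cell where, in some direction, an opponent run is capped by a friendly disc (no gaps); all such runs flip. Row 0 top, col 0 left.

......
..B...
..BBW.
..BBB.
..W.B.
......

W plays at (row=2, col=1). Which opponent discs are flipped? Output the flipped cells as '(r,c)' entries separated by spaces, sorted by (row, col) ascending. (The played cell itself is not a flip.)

Dir NW: first cell '.' (not opp) -> no flip
Dir N: first cell '.' (not opp) -> no flip
Dir NE: opp run (1,2), next='.' -> no flip
Dir W: first cell '.' (not opp) -> no flip
Dir E: opp run (2,2) (2,3) capped by W -> flip
Dir SW: first cell '.' (not opp) -> no flip
Dir S: first cell '.' (not opp) -> no flip
Dir SE: opp run (3,2), next='.' -> no flip

Answer: (2,2) (2,3)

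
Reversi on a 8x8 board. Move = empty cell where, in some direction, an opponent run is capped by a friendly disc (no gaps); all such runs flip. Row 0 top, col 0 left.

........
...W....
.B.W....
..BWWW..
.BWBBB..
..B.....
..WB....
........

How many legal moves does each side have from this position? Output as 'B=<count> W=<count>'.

Answer: B=10 W=11

Derivation:
-- B to move --
(0,2): no bracket -> illegal
(0,3): flips 3 -> legal
(0,4): no bracket -> illegal
(1,2): flips 2 -> legal
(1,4): flips 1 -> legal
(2,2): flips 1 -> legal
(2,4): flips 1 -> legal
(2,5): flips 2 -> legal
(2,6): flips 1 -> legal
(3,1): no bracket -> illegal
(3,6): flips 3 -> legal
(4,6): no bracket -> illegal
(5,1): no bracket -> illegal
(5,3): no bracket -> illegal
(6,1): flips 1 -> legal
(7,1): no bracket -> illegal
(7,2): flips 1 -> legal
(7,3): no bracket -> illegal
B mobility = 10
-- W to move --
(1,0): no bracket -> illegal
(1,1): no bracket -> illegal
(1,2): no bracket -> illegal
(2,0): no bracket -> illegal
(2,2): flips 1 -> legal
(3,0): no bracket -> illegal
(3,1): flips 1 -> legal
(3,6): no bracket -> illegal
(4,0): flips 1 -> legal
(4,6): flips 3 -> legal
(5,0): flips 2 -> legal
(5,1): no bracket -> illegal
(5,3): flips 2 -> legal
(5,4): flips 1 -> legal
(5,5): flips 2 -> legal
(5,6): flips 1 -> legal
(6,1): flips 2 -> legal
(6,4): flips 1 -> legal
(7,2): no bracket -> illegal
(7,3): no bracket -> illegal
(7,4): no bracket -> illegal
W mobility = 11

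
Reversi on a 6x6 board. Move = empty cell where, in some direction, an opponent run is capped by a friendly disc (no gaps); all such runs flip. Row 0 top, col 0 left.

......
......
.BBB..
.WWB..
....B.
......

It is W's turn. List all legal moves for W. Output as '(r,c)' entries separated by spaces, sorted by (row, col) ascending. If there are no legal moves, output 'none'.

(1,0): flips 1 -> legal
(1,1): flips 1 -> legal
(1,2): flips 1 -> legal
(1,3): flips 1 -> legal
(1,4): flips 1 -> legal
(2,0): no bracket -> illegal
(2,4): no bracket -> illegal
(3,0): no bracket -> illegal
(3,4): flips 1 -> legal
(3,5): no bracket -> illegal
(4,2): no bracket -> illegal
(4,3): no bracket -> illegal
(4,5): no bracket -> illegal
(5,3): no bracket -> illegal
(5,4): no bracket -> illegal
(5,5): no bracket -> illegal

Answer: (1,0) (1,1) (1,2) (1,3) (1,4) (3,4)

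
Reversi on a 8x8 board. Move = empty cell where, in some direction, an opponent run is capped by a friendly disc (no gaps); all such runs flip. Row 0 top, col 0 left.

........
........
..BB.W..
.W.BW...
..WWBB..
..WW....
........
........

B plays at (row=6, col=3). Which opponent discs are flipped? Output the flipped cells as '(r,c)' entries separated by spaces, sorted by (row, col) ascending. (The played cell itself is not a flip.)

Dir NW: opp run (5,2), next='.' -> no flip
Dir N: opp run (5,3) (4,3) capped by B -> flip
Dir NE: first cell '.' (not opp) -> no flip
Dir W: first cell '.' (not opp) -> no flip
Dir E: first cell '.' (not opp) -> no flip
Dir SW: first cell '.' (not opp) -> no flip
Dir S: first cell '.' (not opp) -> no flip
Dir SE: first cell '.' (not opp) -> no flip

Answer: (4,3) (5,3)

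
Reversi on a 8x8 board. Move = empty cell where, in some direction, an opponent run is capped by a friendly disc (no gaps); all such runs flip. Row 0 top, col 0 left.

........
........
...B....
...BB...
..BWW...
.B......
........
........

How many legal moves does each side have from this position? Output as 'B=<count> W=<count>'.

-- B to move --
(3,2): no bracket -> illegal
(3,5): no bracket -> illegal
(4,5): flips 2 -> legal
(5,2): flips 1 -> legal
(5,3): flips 1 -> legal
(5,4): flips 1 -> legal
(5,5): flips 1 -> legal
B mobility = 5
-- W to move --
(1,2): no bracket -> illegal
(1,3): flips 2 -> legal
(1,4): no bracket -> illegal
(2,2): flips 1 -> legal
(2,4): flips 1 -> legal
(2,5): flips 1 -> legal
(3,1): no bracket -> illegal
(3,2): no bracket -> illegal
(3,5): no bracket -> illegal
(4,0): no bracket -> illegal
(4,1): flips 1 -> legal
(4,5): no bracket -> illegal
(5,0): no bracket -> illegal
(5,2): no bracket -> illegal
(5,3): no bracket -> illegal
(6,0): no bracket -> illegal
(6,1): no bracket -> illegal
(6,2): no bracket -> illegal
W mobility = 5

Answer: B=5 W=5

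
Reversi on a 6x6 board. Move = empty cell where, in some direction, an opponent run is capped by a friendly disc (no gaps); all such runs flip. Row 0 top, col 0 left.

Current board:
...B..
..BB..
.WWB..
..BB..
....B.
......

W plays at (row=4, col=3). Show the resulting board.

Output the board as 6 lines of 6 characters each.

Answer: ...B..
..BB..
.WWB..
..WB..
...WB.
......

Derivation:
Place W at (4,3); scan 8 dirs for brackets.
Dir NW: opp run (3,2) capped by W -> flip
Dir N: opp run (3,3) (2,3) (1,3) (0,3), next=edge -> no flip
Dir NE: first cell '.' (not opp) -> no flip
Dir W: first cell '.' (not opp) -> no flip
Dir E: opp run (4,4), next='.' -> no flip
Dir SW: first cell '.' (not opp) -> no flip
Dir S: first cell '.' (not opp) -> no flip
Dir SE: first cell '.' (not opp) -> no flip
All flips: (3,2)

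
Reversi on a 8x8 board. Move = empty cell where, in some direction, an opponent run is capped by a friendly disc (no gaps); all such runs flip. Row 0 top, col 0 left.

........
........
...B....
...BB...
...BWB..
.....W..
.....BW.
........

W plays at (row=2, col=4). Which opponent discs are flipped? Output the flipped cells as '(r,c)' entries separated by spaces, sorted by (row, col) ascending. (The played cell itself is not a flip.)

Dir NW: first cell '.' (not opp) -> no flip
Dir N: first cell '.' (not opp) -> no flip
Dir NE: first cell '.' (not opp) -> no flip
Dir W: opp run (2,3), next='.' -> no flip
Dir E: first cell '.' (not opp) -> no flip
Dir SW: opp run (3,3), next='.' -> no flip
Dir S: opp run (3,4) capped by W -> flip
Dir SE: first cell '.' (not opp) -> no flip

Answer: (3,4)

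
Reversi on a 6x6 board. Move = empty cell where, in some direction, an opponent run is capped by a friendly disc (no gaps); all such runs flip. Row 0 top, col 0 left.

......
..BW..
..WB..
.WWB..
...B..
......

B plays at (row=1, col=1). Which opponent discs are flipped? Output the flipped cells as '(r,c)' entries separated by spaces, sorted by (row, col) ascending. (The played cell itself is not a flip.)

Dir NW: first cell '.' (not opp) -> no flip
Dir N: first cell '.' (not opp) -> no flip
Dir NE: first cell '.' (not opp) -> no flip
Dir W: first cell '.' (not opp) -> no flip
Dir E: first cell 'B' (not opp) -> no flip
Dir SW: first cell '.' (not opp) -> no flip
Dir S: first cell '.' (not opp) -> no flip
Dir SE: opp run (2,2) capped by B -> flip

Answer: (2,2)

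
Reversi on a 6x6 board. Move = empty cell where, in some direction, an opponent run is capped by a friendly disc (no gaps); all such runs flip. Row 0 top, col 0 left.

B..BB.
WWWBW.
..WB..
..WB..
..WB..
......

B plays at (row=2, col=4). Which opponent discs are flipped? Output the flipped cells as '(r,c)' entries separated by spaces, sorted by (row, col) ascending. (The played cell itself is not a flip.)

Dir NW: first cell 'B' (not opp) -> no flip
Dir N: opp run (1,4) capped by B -> flip
Dir NE: first cell '.' (not opp) -> no flip
Dir W: first cell 'B' (not opp) -> no flip
Dir E: first cell '.' (not opp) -> no flip
Dir SW: first cell 'B' (not opp) -> no flip
Dir S: first cell '.' (not opp) -> no flip
Dir SE: first cell '.' (not opp) -> no flip

Answer: (1,4)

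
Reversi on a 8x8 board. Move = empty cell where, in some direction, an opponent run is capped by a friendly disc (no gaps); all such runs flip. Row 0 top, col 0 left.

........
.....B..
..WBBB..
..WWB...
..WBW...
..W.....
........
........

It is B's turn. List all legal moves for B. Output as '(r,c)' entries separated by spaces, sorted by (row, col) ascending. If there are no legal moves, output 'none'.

Answer: (2,1) (3,1) (4,1) (4,5) (5,1) (5,4) (6,1)

Derivation:
(1,1): no bracket -> illegal
(1,2): no bracket -> illegal
(1,3): no bracket -> illegal
(2,1): flips 2 -> legal
(3,1): flips 2 -> legal
(3,5): no bracket -> illegal
(4,1): flips 2 -> legal
(4,5): flips 1 -> legal
(5,1): flips 2 -> legal
(5,3): no bracket -> illegal
(5,4): flips 1 -> legal
(5,5): no bracket -> illegal
(6,1): flips 1 -> legal
(6,2): no bracket -> illegal
(6,3): no bracket -> illegal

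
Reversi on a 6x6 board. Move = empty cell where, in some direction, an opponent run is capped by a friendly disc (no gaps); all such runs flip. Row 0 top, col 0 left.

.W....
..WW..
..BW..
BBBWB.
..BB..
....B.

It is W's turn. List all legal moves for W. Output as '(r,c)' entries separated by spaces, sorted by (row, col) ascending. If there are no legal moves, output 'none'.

Answer: (1,1) (2,1) (3,5) (4,0) (4,1) (4,5) (5,1) (5,2) (5,3)

Derivation:
(1,1): flips 1 -> legal
(2,0): no bracket -> illegal
(2,1): flips 1 -> legal
(2,4): no bracket -> illegal
(2,5): no bracket -> illegal
(3,5): flips 1 -> legal
(4,0): flips 2 -> legal
(4,1): flips 1 -> legal
(4,4): no bracket -> illegal
(4,5): flips 1 -> legal
(5,1): flips 1 -> legal
(5,2): flips 3 -> legal
(5,3): flips 1 -> legal
(5,5): no bracket -> illegal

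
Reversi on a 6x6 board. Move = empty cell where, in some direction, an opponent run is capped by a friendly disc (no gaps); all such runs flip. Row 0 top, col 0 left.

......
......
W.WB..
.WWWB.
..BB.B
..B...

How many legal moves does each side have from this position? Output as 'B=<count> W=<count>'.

-- B to move --
(1,0): no bracket -> illegal
(1,1): no bracket -> illegal
(1,2): flips 2 -> legal
(1,3): no bracket -> illegal
(2,1): flips 2 -> legal
(2,4): flips 1 -> legal
(3,0): flips 3 -> legal
(4,0): no bracket -> illegal
(4,1): flips 1 -> legal
(4,4): no bracket -> illegal
B mobility = 5
-- W to move --
(1,2): no bracket -> illegal
(1,3): flips 1 -> legal
(1,4): flips 1 -> legal
(2,4): flips 1 -> legal
(2,5): no bracket -> illegal
(3,5): flips 1 -> legal
(4,1): no bracket -> illegal
(4,4): no bracket -> illegal
(5,1): flips 1 -> legal
(5,3): flips 2 -> legal
(5,4): flips 1 -> legal
(5,5): no bracket -> illegal
W mobility = 7

Answer: B=5 W=7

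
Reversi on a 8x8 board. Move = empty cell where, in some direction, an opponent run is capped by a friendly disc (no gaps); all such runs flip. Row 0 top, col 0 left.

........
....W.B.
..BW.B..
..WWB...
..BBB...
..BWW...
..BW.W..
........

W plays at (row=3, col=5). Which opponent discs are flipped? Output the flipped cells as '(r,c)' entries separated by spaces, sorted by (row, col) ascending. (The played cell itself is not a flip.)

Dir NW: first cell '.' (not opp) -> no flip
Dir N: opp run (2,5), next='.' -> no flip
Dir NE: first cell '.' (not opp) -> no flip
Dir W: opp run (3,4) capped by W -> flip
Dir E: first cell '.' (not opp) -> no flip
Dir SW: opp run (4,4) capped by W -> flip
Dir S: first cell '.' (not opp) -> no flip
Dir SE: first cell '.' (not opp) -> no flip

Answer: (3,4) (4,4)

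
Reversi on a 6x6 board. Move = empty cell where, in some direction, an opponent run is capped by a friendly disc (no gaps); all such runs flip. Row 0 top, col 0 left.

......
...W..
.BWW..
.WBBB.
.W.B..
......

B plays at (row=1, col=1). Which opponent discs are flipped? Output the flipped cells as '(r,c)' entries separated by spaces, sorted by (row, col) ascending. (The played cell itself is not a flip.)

Answer: (2,2)

Derivation:
Dir NW: first cell '.' (not opp) -> no flip
Dir N: first cell '.' (not opp) -> no flip
Dir NE: first cell '.' (not opp) -> no flip
Dir W: first cell '.' (not opp) -> no flip
Dir E: first cell '.' (not opp) -> no flip
Dir SW: first cell '.' (not opp) -> no flip
Dir S: first cell 'B' (not opp) -> no flip
Dir SE: opp run (2,2) capped by B -> flip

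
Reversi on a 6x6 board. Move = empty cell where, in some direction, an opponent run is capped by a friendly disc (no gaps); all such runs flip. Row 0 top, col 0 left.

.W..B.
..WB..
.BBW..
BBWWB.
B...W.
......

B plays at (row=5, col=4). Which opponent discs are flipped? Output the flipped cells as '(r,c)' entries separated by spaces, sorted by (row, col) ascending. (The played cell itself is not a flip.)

Answer: (4,4)

Derivation:
Dir NW: first cell '.' (not opp) -> no flip
Dir N: opp run (4,4) capped by B -> flip
Dir NE: first cell '.' (not opp) -> no flip
Dir W: first cell '.' (not opp) -> no flip
Dir E: first cell '.' (not opp) -> no flip
Dir SW: edge -> no flip
Dir S: edge -> no flip
Dir SE: edge -> no flip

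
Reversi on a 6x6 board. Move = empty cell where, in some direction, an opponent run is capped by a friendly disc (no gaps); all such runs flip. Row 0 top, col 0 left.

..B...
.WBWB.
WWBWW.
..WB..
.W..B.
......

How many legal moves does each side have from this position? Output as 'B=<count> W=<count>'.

-- B to move --
(0,0): flips 1 -> legal
(0,1): no bracket -> illegal
(0,3): flips 2 -> legal
(0,4): flips 1 -> legal
(1,0): flips 1 -> legal
(1,5): flips 1 -> legal
(2,5): flips 2 -> legal
(3,0): flips 1 -> legal
(3,1): flips 1 -> legal
(3,4): flips 2 -> legal
(3,5): flips 2 -> legal
(4,0): no bracket -> illegal
(4,2): flips 1 -> legal
(4,3): no bracket -> illegal
(5,0): flips 3 -> legal
(5,1): no bracket -> illegal
(5,2): no bracket -> illegal
B mobility = 12
-- W to move --
(0,1): flips 1 -> legal
(0,3): flips 1 -> legal
(0,4): flips 1 -> legal
(0,5): flips 1 -> legal
(1,5): flips 1 -> legal
(2,5): no bracket -> illegal
(3,1): flips 1 -> legal
(3,4): flips 1 -> legal
(3,5): no bracket -> illegal
(4,2): flips 1 -> legal
(4,3): flips 1 -> legal
(4,5): no bracket -> illegal
(5,3): no bracket -> illegal
(5,4): no bracket -> illegal
(5,5): flips 3 -> legal
W mobility = 10

Answer: B=12 W=10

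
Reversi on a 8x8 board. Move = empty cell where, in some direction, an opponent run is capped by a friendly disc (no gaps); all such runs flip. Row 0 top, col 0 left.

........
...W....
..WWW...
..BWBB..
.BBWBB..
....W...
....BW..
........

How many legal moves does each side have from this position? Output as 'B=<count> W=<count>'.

-- B to move --
(0,2): flips 2 -> legal
(0,3): no bracket -> illegal
(0,4): no bracket -> illegal
(1,1): flips 2 -> legal
(1,2): flips 2 -> legal
(1,4): flips 2 -> legal
(1,5): flips 2 -> legal
(2,1): no bracket -> illegal
(2,5): no bracket -> illegal
(3,1): no bracket -> illegal
(5,2): flips 1 -> legal
(5,3): no bracket -> illegal
(5,5): no bracket -> illegal
(5,6): no bracket -> illegal
(6,3): flips 1 -> legal
(6,6): flips 1 -> legal
(7,4): no bracket -> illegal
(7,5): no bracket -> illegal
(7,6): flips 3 -> legal
B mobility = 9
-- W to move --
(2,1): flips 1 -> legal
(2,5): flips 1 -> legal
(2,6): no bracket -> illegal
(3,0): no bracket -> illegal
(3,1): flips 1 -> legal
(3,6): flips 3 -> legal
(4,0): flips 2 -> legal
(4,6): flips 3 -> legal
(5,0): flips 2 -> legal
(5,1): flips 1 -> legal
(5,2): flips 2 -> legal
(5,3): no bracket -> illegal
(5,5): flips 1 -> legal
(5,6): flips 2 -> legal
(6,3): flips 1 -> legal
(7,3): no bracket -> illegal
(7,4): flips 1 -> legal
(7,5): no bracket -> illegal
W mobility = 13

Answer: B=9 W=13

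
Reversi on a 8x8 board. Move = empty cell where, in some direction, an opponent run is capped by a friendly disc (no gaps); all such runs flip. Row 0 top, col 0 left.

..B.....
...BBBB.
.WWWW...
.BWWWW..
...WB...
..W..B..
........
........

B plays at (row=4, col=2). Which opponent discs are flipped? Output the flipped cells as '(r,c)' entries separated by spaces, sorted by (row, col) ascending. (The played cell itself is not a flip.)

Answer: (2,4) (3,3) (4,3)

Derivation:
Dir NW: first cell 'B' (not opp) -> no flip
Dir N: opp run (3,2) (2,2), next='.' -> no flip
Dir NE: opp run (3,3) (2,4) capped by B -> flip
Dir W: first cell '.' (not opp) -> no flip
Dir E: opp run (4,3) capped by B -> flip
Dir SW: first cell '.' (not opp) -> no flip
Dir S: opp run (5,2), next='.' -> no flip
Dir SE: first cell '.' (not opp) -> no flip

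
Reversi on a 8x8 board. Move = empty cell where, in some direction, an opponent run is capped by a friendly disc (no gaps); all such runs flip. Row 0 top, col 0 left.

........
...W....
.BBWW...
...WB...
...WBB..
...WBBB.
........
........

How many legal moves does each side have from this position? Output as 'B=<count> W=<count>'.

-- B to move --
(0,2): no bracket -> illegal
(0,3): no bracket -> illegal
(0,4): flips 1 -> legal
(1,2): flips 1 -> legal
(1,4): flips 1 -> legal
(1,5): no bracket -> illegal
(2,5): flips 2 -> legal
(3,2): flips 2 -> legal
(3,5): no bracket -> illegal
(4,2): flips 1 -> legal
(5,2): flips 2 -> legal
(6,2): flips 1 -> legal
(6,3): no bracket -> illegal
(6,4): no bracket -> illegal
B mobility = 8
-- W to move --
(1,0): no bracket -> illegal
(1,1): flips 1 -> legal
(1,2): no bracket -> illegal
(2,0): flips 2 -> legal
(2,5): flips 1 -> legal
(3,0): no bracket -> illegal
(3,1): flips 1 -> legal
(3,2): no bracket -> illegal
(3,5): flips 2 -> legal
(3,6): no bracket -> illegal
(4,6): flips 2 -> legal
(4,7): no bracket -> illegal
(5,7): flips 3 -> legal
(6,3): no bracket -> illegal
(6,4): flips 3 -> legal
(6,5): flips 1 -> legal
(6,6): flips 2 -> legal
(6,7): flips 3 -> legal
W mobility = 11

Answer: B=8 W=11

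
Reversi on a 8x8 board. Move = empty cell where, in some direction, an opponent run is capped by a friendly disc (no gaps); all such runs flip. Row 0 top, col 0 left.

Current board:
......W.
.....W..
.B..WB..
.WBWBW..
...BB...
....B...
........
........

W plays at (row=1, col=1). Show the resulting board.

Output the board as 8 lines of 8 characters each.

Answer: ......W.
.W...W..
.W..WB..
.WBWBW..
...BB...
....B...
........
........

Derivation:
Place W at (1,1); scan 8 dirs for brackets.
Dir NW: first cell '.' (not opp) -> no flip
Dir N: first cell '.' (not opp) -> no flip
Dir NE: first cell '.' (not opp) -> no flip
Dir W: first cell '.' (not opp) -> no flip
Dir E: first cell '.' (not opp) -> no flip
Dir SW: first cell '.' (not opp) -> no flip
Dir S: opp run (2,1) capped by W -> flip
Dir SE: first cell '.' (not opp) -> no flip
All flips: (2,1)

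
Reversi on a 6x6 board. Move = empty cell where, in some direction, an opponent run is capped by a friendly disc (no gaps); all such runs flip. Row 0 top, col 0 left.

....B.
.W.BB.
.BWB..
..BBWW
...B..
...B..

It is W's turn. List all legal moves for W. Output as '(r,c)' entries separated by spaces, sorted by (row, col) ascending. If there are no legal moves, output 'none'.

Answer: (1,2) (2,0) (2,4) (3,1) (4,2) (4,4) (5,2)

Derivation:
(0,2): no bracket -> illegal
(0,3): no bracket -> illegal
(0,5): no bracket -> illegal
(1,0): no bracket -> illegal
(1,2): flips 1 -> legal
(1,5): no bracket -> illegal
(2,0): flips 1 -> legal
(2,4): flips 1 -> legal
(2,5): no bracket -> illegal
(3,0): no bracket -> illegal
(3,1): flips 3 -> legal
(4,1): no bracket -> illegal
(4,2): flips 1 -> legal
(4,4): flips 1 -> legal
(5,2): flips 1 -> legal
(5,4): no bracket -> illegal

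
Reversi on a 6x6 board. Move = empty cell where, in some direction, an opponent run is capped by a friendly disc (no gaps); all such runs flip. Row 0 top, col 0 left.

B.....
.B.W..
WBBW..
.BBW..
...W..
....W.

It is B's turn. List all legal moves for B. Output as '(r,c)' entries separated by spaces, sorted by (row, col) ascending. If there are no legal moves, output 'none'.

(0,2): no bracket -> illegal
(0,3): no bracket -> illegal
(0,4): flips 1 -> legal
(1,0): no bracket -> illegal
(1,2): no bracket -> illegal
(1,4): flips 1 -> legal
(2,4): flips 1 -> legal
(3,0): no bracket -> illegal
(3,4): flips 1 -> legal
(4,2): no bracket -> illegal
(4,4): flips 1 -> legal
(4,5): no bracket -> illegal
(5,2): no bracket -> illegal
(5,3): no bracket -> illegal
(5,5): no bracket -> illegal

Answer: (0,4) (1,4) (2,4) (3,4) (4,4)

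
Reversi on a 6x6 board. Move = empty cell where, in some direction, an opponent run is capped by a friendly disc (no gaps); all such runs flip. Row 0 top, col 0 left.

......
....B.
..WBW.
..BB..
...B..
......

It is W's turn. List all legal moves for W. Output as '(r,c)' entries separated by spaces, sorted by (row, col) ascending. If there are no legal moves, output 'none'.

(0,3): no bracket -> illegal
(0,4): flips 1 -> legal
(0,5): no bracket -> illegal
(1,2): no bracket -> illegal
(1,3): no bracket -> illegal
(1,5): no bracket -> illegal
(2,1): no bracket -> illegal
(2,5): no bracket -> illegal
(3,1): no bracket -> illegal
(3,4): no bracket -> illegal
(4,1): no bracket -> illegal
(4,2): flips 2 -> legal
(4,4): flips 1 -> legal
(5,2): no bracket -> illegal
(5,3): no bracket -> illegal
(5,4): no bracket -> illegal

Answer: (0,4) (4,2) (4,4)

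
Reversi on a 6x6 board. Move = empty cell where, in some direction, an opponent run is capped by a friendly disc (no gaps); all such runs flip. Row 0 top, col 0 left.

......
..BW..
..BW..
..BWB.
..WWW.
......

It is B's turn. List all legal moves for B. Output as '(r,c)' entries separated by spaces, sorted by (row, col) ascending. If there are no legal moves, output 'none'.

Answer: (0,4) (1,4) (2,4) (5,2) (5,4) (5,5)

Derivation:
(0,2): no bracket -> illegal
(0,3): no bracket -> illegal
(0,4): flips 1 -> legal
(1,4): flips 2 -> legal
(2,4): flips 1 -> legal
(3,1): no bracket -> illegal
(3,5): no bracket -> illegal
(4,1): no bracket -> illegal
(4,5): no bracket -> illegal
(5,1): no bracket -> illegal
(5,2): flips 2 -> legal
(5,3): no bracket -> illegal
(5,4): flips 2 -> legal
(5,5): flips 2 -> legal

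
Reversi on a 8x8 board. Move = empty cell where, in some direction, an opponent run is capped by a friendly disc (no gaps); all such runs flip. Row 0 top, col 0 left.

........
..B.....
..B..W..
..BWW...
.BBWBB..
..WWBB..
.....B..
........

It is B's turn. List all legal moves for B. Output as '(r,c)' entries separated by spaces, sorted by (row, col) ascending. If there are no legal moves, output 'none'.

(1,4): no bracket -> illegal
(1,5): no bracket -> illegal
(1,6): no bracket -> illegal
(2,3): flips 1 -> legal
(2,4): flips 2 -> legal
(2,6): no bracket -> illegal
(3,5): flips 2 -> legal
(3,6): no bracket -> illegal
(5,1): flips 2 -> legal
(6,1): no bracket -> illegal
(6,2): flips 2 -> legal
(6,3): flips 1 -> legal
(6,4): flips 1 -> legal

Answer: (2,3) (2,4) (3,5) (5,1) (6,2) (6,3) (6,4)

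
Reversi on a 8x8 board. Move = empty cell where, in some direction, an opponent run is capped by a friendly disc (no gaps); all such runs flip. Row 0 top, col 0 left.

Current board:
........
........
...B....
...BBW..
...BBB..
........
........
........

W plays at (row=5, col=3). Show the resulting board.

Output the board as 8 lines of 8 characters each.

Place W at (5,3); scan 8 dirs for brackets.
Dir NW: first cell '.' (not opp) -> no flip
Dir N: opp run (4,3) (3,3) (2,3), next='.' -> no flip
Dir NE: opp run (4,4) capped by W -> flip
Dir W: first cell '.' (not opp) -> no flip
Dir E: first cell '.' (not opp) -> no flip
Dir SW: first cell '.' (not opp) -> no flip
Dir S: first cell '.' (not opp) -> no flip
Dir SE: first cell '.' (not opp) -> no flip
All flips: (4,4)

Answer: ........
........
...B....
...BBW..
...BWB..
...W....
........
........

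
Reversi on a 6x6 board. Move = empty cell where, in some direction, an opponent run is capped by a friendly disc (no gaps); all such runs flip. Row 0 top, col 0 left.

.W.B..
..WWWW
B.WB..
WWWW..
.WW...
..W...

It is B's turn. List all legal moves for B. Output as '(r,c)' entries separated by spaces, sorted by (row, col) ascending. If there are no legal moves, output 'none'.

Answer: (0,5) (2,1) (2,5) (4,0) (4,3) (5,0) (5,3)

Derivation:
(0,0): no bracket -> illegal
(0,2): no bracket -> illegal
(0,4): no bracket -> illegal
(0,5): flips 1 -> legal
(1,0): no bracket -> illegal
(1,1): no bracket -> illegal
(2,1): flips 2 -> legal
(2,4): no bracket -> illegal
(2,5): flips 1 -> legal
(3,4): no bracket -> illegal
(4,0): flips 1 -> legal
(4,3): flips 1 -> legal
(4,4): no bracket -> illegal
(5,0): flips 2 -> legal
(5,1): no bracket -> illegal
(5,3): flips 2 -> legal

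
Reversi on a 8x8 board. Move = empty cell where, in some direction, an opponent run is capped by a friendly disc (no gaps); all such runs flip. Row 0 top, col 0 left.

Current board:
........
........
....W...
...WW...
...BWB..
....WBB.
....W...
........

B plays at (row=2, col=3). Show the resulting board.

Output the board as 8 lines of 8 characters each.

Answer: ........
........
...BW...
...BB...
...BWB..
....WBB.
....W...
........

Derivation:
Place B at (2,3); scan 8 dirs for brackets.
Dir NW: first cell '.' (not opp) -> no flip
Dir N: first cell '.' (not opp) -> no flip
Dir NE: first cell '.' (not opp) -> no flip
Dir W: first cell '.' (not opp) -> no flip
Dir E: opp run (2,4), next='.' -> no flip
Dir SW: first cell '.' (not opp) -> no flip
Dir S: opp run (3,3) capped by B -> flip
Dir SE: opp run (3,4) capped by B -> flip
All flips: (3,3) (3,4)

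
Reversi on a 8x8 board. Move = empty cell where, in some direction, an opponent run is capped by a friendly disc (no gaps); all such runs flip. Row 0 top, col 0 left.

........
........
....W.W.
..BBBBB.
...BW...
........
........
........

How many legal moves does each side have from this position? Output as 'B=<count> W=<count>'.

Answer: B=9 W=3

Derivation:
-- B to move --
(1,3): flips 1 -> legal
(1,4): flips 1 -> legal
(1,5): flips 1 -> legal
(1,6): flips 1 -> legal
(1,7): flips 1 -> legal
(2,3): no bracket -> illegal
(2,5): no bracket -> illegal
(2,7): no bracket -> illegal
(3,7): no bracket -> illegal
(4,5): flips 1 -> legal
(5,3): flips 1 -> legal
(5,4): flips 1 -> legal
(5,5): flips 1 -> legal
B mobility = 9
-- W to move --
(2,1): no bracket -> illegal
(2,2): flips 1 -> legal
(2,3): no bracket -> illegal
(2,5): no bracket -> illegal
(2,7): no bracket -> illegal
(3,1): no bracket -> illegal
(3,7): no bracket -> illegal
(4,1): no bracket -> illegal
(4,2): flips 2 -> legal
(4,5): no bracket -> illegal
(4,6): flips 2 -> legal
(4,7): no bracket -> illegal
(5,2): no bracket -> illegal
(5,3): no bracket -> illegal
(5,4): no bracket -> illegal
W mobility = 3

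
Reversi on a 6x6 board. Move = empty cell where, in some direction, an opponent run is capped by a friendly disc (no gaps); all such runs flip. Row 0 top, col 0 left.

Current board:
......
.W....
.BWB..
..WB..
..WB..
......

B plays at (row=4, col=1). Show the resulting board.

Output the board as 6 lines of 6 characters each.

Answer: ......
.W....
.BWB..
..BB..
.BBB..
......

Derivation:
Place B at (4,1); scan 8 dirs for brackets.
Dir NW: first cell '.' (not opp) -> no flip
Dir N: first cell '.' (not opp) -> no flip
Dir NE: opp run (3,2) capped by B -> flip
Dir W: first cell '.' (not opp) -> no flip
Dir E: opp run (4,2) capped by B -> flip
Dir SW: first cell '.' (not opp) -> no flip
Dir S: first cell '.' (not opp) -> no flip
Dir SE: first cell '.' (not opp) -> no flip
All flips: (3,2) (4,2)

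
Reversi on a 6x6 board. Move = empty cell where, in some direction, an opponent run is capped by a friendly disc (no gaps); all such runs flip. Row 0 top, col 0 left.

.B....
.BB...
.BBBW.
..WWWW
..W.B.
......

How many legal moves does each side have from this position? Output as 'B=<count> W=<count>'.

-- B to move --
(1,3): no bracket -> illegal
(1,4): flips 2 -> legal
(1,5): no bracket -> illegal
(2,5): flips 1 -> legal
(3,1): no bracket -> illegal
(4,1): flips 1 -> legal
(4,3): flips 2 -> legal
(4,5): flips 1 -> legal
(5,1): no bracket -> illegal
(5,2): flips 2 -> legal
(5,3): no bracket -> illegal
B mobility = 6
-- W to move --
(0,0): flips 2 -> legal
(0,2): flips 2 -> legal
(0,3): no bracket -> illegal
(1,0): flips 1 -> legal
(1,3): flips 1 -> legal
(1,4): flips 1 -> legal
(2,0): flips 3 -> legal
(3,0): no bracket -> illegal
(3,1): no bracket -> illegal
(4,3): no bracket -> illegal
(4,5): no bracket -> illegal
(5,3): flips 1 -> legal
(5,4): flips 1 -> legal
(5,5): flips 1 -> legal
W mobility = 9

Answer: B=6 W=9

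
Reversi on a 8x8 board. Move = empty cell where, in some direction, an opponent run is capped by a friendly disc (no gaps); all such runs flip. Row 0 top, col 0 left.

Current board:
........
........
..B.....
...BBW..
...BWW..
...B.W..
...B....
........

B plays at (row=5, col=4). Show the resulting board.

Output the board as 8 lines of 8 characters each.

Place B at (5,4); scan 8 dirs for brackets.
Dir NW: first cell 'B' (not opp) -> no flip
Dir N: opp run (4,4) capped by B -> flip
Dir NE: opp run (4,5), next='.' -> no flip
Dir W: first cell 'B' (not opp) -> no flip
Dir E: opp run (5,5), next='.' -> no flip
Dir SW: first cell 'B' (not opp) -> no flip
Dir S: first cell '.' (not opp) -> no flip
Dir SE: first cell '.' (not opp) -> no flip
All flips: (4,4)

Answer: ........
........
..B.....
...BBW..
...BBW..
...BBW..
...B....
........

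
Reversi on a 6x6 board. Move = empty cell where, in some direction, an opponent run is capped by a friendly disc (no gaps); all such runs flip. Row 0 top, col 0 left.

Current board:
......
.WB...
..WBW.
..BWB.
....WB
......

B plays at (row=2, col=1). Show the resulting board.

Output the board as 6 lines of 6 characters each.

Answer: ......
.WB...
.BBBW.
..BWB.
....WB
......

Derivation:
Place B at (2,1); scan 8 dirs for brackets.
Dir NW: first cell '.' (not opp) -> no flip
Dir N: opp run (1,1), next='.' -> no flip
Dir NE: first cell 'B' (not opp) -> no flip
Dir W: first cell '.' (not opp) -> no flip
Dir E: opp run (2,2) capped by B -> flip
Dir SW: first cell '.' (not opp) -> no flip
Dir S: first cell '.' (not opp) -> no flip
Dir SE: first cell 'B' (not opp) -> no flip
All flips: (2,2)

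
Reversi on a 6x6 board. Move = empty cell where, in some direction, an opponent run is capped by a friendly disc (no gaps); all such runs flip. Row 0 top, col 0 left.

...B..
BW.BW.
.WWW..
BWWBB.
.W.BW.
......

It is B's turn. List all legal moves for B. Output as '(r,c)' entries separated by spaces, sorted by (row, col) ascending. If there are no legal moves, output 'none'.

Answer: (0,0) (1,2) (1,5) (2,5) (4,0) (4,5) (5,2) (5,4) (5,5)

Derivation:
(0,0): flips 2 -> legal
(0,1): no bracket -> illegal
(0,2): no bracket -> illegal
(0,4): no bracket -> illegal
(0,5): no bracket -> illegal
(1,2): flips 3 -> legal
(1,5): flips 1 -> legal
(2,0): no bracket -> illegal
(2,4): no bracket -> illegal
(2,5): flips 1 -> legal
(3,5): no bracket -> illegal
(4,0): flips 2 -> legal
(4,2): no bracket -> illegal
(4,5): flips 1 -> legal
(5,0): no bracket -> illegal
(5,1): no bracket -> illegal
(5,2): flips 1 -> legal
(5,3): no bracket -> illegal
(5,4): flips 1 -> legal
(5,5): flips 1 -> legal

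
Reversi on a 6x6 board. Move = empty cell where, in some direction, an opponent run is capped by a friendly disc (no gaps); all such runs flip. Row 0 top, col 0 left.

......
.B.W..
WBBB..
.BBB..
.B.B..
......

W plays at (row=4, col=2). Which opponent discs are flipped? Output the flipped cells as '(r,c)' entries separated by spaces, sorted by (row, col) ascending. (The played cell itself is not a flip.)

Answer: (3,1)

Derivation:
Dir NW: opp run (3,1) capped by W -> flip
Dir N: opp run (3,2) (2,2), next='.' -> no flip
Dir NE: opp run (3,3), next='.' -> no flip
Dir W: opp run (4,1), next='.' -> no flip
Dir E: opp run (4,3), next='.' -> no flip
Dir SW: first cell '.' (not opp) -> no flip
Dir S: first cell '.' (not opp) -> no flip
Dir SE: first cell '.' (not opp) -> no flip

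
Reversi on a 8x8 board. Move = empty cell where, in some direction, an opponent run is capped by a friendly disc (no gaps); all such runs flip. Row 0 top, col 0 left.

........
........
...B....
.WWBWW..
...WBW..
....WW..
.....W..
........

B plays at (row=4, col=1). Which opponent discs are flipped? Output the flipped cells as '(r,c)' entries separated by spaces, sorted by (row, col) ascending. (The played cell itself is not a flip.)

Answer: (3,2)

Derivation:
Dir NW: first cell '.' (not opp) -> no flip
Dir N: opp run (3,1), next='.' -> no flip
Dir NE: opp run (3,2) capped by B -> flip
Dir W: first cell '.' (not opp) -> no flip
Dir E: first cell '.' (not opp) -> no flip
Dir SW: first cell '.' (not opp) -> no flip
Dir S: first cell '.' (not opp) -> no flip
Dir SE: first cell '.' (not opp) -> no flip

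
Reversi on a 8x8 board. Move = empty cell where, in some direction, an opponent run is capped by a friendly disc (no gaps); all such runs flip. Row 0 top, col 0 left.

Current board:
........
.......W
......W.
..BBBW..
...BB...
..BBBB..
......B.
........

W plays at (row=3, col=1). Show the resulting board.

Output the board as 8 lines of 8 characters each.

Place W at (3,1); scan 8 dirs for brackets.
Dir NW: first cell '.' (not opp) -> no flip
Dir N: first cell '.' (not opp) -> no flip
Dir NE: first cell '.' (not opp) -> no flip
Dir W: first cell '.' (not opp) -> no flip
Dir E: opp run (3,2) (3,3) (3,4) capped by W -> flip
Dir SW: first cell '.' (not opp) -> no flip
Dir S: first cell '.' (not opp) -> no flip
Dir SE: first cell '.' (not opp) -> no flip
All flips: (3,2) (3,3) (3,4)

Answer: ........
.......W
......W.
.WWWWW..
...BB...
..BBBB..
......B.
........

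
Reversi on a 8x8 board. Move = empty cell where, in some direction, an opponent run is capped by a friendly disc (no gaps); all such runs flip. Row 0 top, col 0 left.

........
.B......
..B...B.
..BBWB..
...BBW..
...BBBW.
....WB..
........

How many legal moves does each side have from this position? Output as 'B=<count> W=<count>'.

Answer: B=10 W=10

Derivation:
-- B to move --
(2,3): no bracket -> illegal
(2,4): flips 1 -> legal
(2,5): flips 1 -> legal
(3,6): flips 1 -> legal
(4,6): flips 1 -> legal
(4,7): flips 1 -> legal
(5,7): flips 1 -> legal
(6,3): flips 1 -> legal
(6,6): no bracket -> illegal
(6,7): no bracket -> illegal
(7,3): flips 1 -> legal
(7,4): flips 1 -> legal
(7,5): flips 1 -> legal
B mobility = 10
-- W to move --
(0,0): no bracket -> illegal
(0,1): no bracket -> illegal
(0,2): no bracket -> illegal
(1,0): no bracket -> illegal
(1,2): no bracket -> illegal
(1,3): no bracket -> illegal
(1,5): no bracket -> illegal
(1,6): no bracket -> illegal
(1,7): no bracket -> illegal
(2,0): no bracket -> illegal
(2,1): no bracket -> illegal
(2,3): no bracket -> illegal
(2,4): no bracket -> illegal
(2,5): flips 1 -> legal
(2,7): no bracket -> illegal
(3,1): flips 2 -> legal
(3,6): flips 1 -> legal
(3,7): no bracket -> illegal
(4,1): no bracket -> illegal
(4,2): flips 3 -> legal
(4,6): flips 1 -> legal
(5,2): flips 4 -> legal
(6,2): no bracket -> illegal
(6,3): flips 1 -> legal
(6,6): flips 1 -> legal
(7,4): flips 1 -> legal
(7,5): flips 2 -> legal
(7,6): no bracket -> illegal
W mobility = 10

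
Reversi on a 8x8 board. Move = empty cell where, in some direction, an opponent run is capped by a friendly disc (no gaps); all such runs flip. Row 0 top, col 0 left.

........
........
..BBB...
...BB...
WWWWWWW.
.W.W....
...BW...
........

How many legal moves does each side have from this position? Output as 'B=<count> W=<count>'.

-- B to move --
(3,0): no bracket -> illegal
(3,1): no bracket -> illegal
(3,2): no bracket -> illegal
(3,5): no bracket -> illegal
(3,6): no bracket -> illegal
(3,7): no bracket -> illegal
(4,7): no bracket -> illegal
(5,0): no bracket -> illegal
(5,2): flips 1 -> legal
(5,4): flips 1 -> legal
(5,5): flips 1 -> legal
(5,6): flips 1 -> legal
(5,7): no bracket -> illegal
(6,0): flips 2 -> legal
(6,1): no bracket -> illegal
(6,2): no bracket -> illegal
(6,5): flips 1 -> legal
(7,3): no bracket -> illegal
(7,4): no bracket -> illegal
(7,5): no bracket -> illegal
B mobility = 6
-- W to move --
(1,1): flips 2 -> legal
(1,2): flips 2 -> legal
(1,3): flips 2 -> legal
(1,4): flips 2 -> legal
(1,5): flips 2 -> legal
(2,1): no bracket -> illegal
(2,5): flips 1 -> legal
(3,1): no bracket -> illegal
(3,2): no bracket -> illegal
(3,5): no bracket -> illegal
(5,2): no bracket -> illegal
(5,4): no bracket -> illegal
(6,2): flips 1 -> legal
(7,2): no bracket -> illegal
(7,3): flips 1 -> legal
(7,4): no bracket -> illegal
W mobility = 8

Answer: B=6 W=8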